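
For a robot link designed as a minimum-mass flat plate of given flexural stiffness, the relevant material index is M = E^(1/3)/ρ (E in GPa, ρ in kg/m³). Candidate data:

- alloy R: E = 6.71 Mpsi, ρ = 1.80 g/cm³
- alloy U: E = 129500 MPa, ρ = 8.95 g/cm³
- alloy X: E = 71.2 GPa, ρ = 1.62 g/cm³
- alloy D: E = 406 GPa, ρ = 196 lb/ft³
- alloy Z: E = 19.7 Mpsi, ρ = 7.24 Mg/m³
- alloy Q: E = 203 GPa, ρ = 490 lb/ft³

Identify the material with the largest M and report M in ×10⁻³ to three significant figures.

alloy X, M = 2.56×10⁻³

Normalizing units and computing the index:
  alloy R: E = 46.26 GPa, ρ = 1800 kg/m³
  alloy U: E = 129.5 GPa, ρ = 8950 kg/m³
  alloy X: E = 71.20 GPa, ρ = 1620 kg/m³
  alloy D: E = 406.0 GPa, ρ = 3140 kg/m³
  alloy Z: E = 135.8 GPa, ρ = 7240 kg/m³
  alloy Q: E = 203.0 GPa, ρ = 7849 kg/m³
  alloy X: M = 2.56×10⁻³
  alloy D: M = 2.36×10⁻³
  alloy R: M = 1.99×10⁻³
  alloy Q: M = 0.749×10⁻³
  alloy Z: M = 0.710×10⁻³
  alloy U: M = 0.565×10⁻³
The maximum is for alloy X.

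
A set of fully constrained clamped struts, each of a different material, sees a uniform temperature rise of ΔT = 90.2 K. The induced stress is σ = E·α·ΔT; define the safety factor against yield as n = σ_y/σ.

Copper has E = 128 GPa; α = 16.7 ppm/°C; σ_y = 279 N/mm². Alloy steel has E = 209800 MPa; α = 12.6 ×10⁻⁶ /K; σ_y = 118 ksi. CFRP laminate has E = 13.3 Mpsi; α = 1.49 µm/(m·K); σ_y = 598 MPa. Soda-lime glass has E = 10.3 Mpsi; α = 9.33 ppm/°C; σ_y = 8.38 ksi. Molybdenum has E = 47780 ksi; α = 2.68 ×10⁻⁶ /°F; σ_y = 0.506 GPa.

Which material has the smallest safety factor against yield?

With everything in SI (GPa, ×10⁻⁶/K, MPa):
  copper: E = 128.0, α = 16.7, σ_y = 279.0 → σ = 193 MPa, n = 1.45
  alloy steel: E = 209.8, α = 12.6, σ_y = 813.6 → σ = 238 MPa, n = 3.41
  CFRP laminate: E = 91.70, α = 1.49, σ_y = 598.0 → σ = 12.3 MPa, n = 48.5
  soda-lime glass: E = 71.02, α = 9.33, σ_y = 57.78 → σ = 59.8 MPa, n = 0.967
  molybdenum: E = 329.4, α = 4.82, σ_y = 506.0 → σ = 143 MPa, n = 3.53
The minimum is soda-lime glass at n = 0.967.

soda-lime glass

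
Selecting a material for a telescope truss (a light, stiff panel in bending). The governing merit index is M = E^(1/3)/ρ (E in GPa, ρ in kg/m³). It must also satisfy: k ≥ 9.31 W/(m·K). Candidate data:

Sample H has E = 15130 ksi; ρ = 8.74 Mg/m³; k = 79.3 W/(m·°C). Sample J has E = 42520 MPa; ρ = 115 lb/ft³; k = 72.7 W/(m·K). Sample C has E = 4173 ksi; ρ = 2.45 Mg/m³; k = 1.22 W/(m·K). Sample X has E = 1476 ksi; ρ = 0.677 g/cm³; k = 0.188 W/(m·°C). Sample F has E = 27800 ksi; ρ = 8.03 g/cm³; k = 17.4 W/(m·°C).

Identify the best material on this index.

sample J

Screen on constraints: k ≥ 9.31 W/(m·K). Survivors: sample H, sample J, sample F.
After converting to SI:
  sample H: E = 104.3 GPa, ρ = 8740 kg/m³
  sample J: E = 42.52 GPa, ρ = 1842 kg/m³
  sample F: E = 191.7 GPa, ρ = 8030 kg/m³
  sample J: M = 1.89×10⁻³
  sample F: M = 0.718×10⁻³
  sample H: M = 0.539×10⁻³
The maximum is for sample J.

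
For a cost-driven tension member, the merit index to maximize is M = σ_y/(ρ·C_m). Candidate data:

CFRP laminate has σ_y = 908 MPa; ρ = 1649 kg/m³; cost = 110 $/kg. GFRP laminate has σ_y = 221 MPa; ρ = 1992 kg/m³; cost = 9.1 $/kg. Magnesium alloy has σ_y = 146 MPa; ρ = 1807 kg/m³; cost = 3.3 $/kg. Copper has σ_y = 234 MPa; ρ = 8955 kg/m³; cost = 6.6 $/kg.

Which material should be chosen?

magnesium alloy

Per-candidate index values:
  magnesium alloy: M = 24.5 kN·m per $
  GFRP laminate: M = 12.2 kN·m per $
  CFRP laminate: M = 5.01 kN·m per $
  copper: M = 3.96 kN·m per $
The maximum is for magnesium alloy.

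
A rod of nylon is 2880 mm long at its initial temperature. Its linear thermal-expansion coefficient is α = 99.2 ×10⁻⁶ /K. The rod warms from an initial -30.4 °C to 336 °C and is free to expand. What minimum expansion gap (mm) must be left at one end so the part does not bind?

105 mm

ΔT = 336 − (-30.4) = 366.4 K.
ΔL = α·L₀·ΔT = 99.2×10⁻⁶ × 2880 mm × 366.4 K = 105 mm.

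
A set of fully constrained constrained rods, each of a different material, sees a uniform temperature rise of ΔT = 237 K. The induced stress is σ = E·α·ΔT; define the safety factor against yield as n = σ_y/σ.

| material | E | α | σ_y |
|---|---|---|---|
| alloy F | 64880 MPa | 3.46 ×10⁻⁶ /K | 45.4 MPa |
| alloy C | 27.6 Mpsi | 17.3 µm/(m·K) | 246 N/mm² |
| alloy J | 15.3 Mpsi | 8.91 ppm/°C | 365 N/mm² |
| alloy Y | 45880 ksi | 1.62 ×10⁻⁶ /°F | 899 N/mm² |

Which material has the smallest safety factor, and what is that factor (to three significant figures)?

Converting E to GPa, α to ×10⁻⁶/K, σ_y to MPa, then σ and n for each:
  alloy F: E = 64.88, α = 3.46, σ_y = 45.40 → σ = 53.2 MPa, n = 0.853
  alloy C: E = 190.3, α = 17.3, σ_y = 246.0 → σ = 780 MPa, n = 0.315
  alloy J: E = 105.5, α = 8.91, σ_y = 365.0 → σ = 223 MPa, n = 1.64
  alloy Y: E = 316.3, α = 2.92, σ_y = 899.0 → σ = 219 MPa, n = 4.11
The minimum is alloy C at n = 0.315.

alloy C, n = 0.315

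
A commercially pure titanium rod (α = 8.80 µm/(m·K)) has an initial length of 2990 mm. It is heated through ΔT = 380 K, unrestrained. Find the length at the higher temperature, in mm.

3000.0 mm

ΔL = α·L₀·ΔT = 8.80×10⁻⁶ × 2990 mm × 380.0 K = 10.0 mm.
L = L₀ + ΔL = 2990 + 10.0 = 3000.0 mm.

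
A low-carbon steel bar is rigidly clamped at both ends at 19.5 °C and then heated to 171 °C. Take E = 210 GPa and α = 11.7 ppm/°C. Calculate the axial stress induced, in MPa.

372 MPa

ΔT = 151.5 K. Constrained thermal stress σ = E·α·ΔT = 210.0×10³ MPa × 11.7×10⁻⁶ × 151.5 = 372 MPa (compressive).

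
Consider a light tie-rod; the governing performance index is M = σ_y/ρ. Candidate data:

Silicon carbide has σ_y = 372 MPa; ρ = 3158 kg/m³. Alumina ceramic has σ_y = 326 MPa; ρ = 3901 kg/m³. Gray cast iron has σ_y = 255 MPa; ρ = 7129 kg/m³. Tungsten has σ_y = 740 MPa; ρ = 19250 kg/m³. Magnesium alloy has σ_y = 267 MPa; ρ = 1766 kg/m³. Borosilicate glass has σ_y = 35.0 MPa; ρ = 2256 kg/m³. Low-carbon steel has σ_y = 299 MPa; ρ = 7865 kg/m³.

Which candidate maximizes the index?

magnesium alloy

Per-candidate index values:
  magnesium alloy: M = 151 kN·m/kg
  silicon carbide: M = 118 kN·m/kg
  alumina ceramic: M = 83.6 kN·m/kg
  tungsten: M = 38.4 kN·m/kg
  low-carbon steel: M = 38.0 kN·m/kg
  gray cast iron: M = 35.8 kN·m/kg
  borosilicate glass: M = 15.5 kN·m/kg
Magnesium alloy has the largest M.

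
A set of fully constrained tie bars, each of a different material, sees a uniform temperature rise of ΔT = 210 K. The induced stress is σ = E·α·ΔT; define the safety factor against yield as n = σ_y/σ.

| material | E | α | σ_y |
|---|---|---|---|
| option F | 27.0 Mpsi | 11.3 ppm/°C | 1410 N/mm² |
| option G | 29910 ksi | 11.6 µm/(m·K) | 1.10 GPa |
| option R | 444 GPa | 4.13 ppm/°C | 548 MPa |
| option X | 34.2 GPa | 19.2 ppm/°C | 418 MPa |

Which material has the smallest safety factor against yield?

option R

With everything in SI (GPa, ×10⁻⁶/K, MPa):
  option F: E = 186.2, α = 11.3, σ_y = 1410 → σ = 442 MPa, n = 3.19
  option G: E = 206.2, α = 11.6, σ_y = 1100 → σ = 502 MPa, n = 2.19
  option R: E = 444.0, α = 4.13, σ_y = 548.0 → σ = 385 MPa, n = 1.42
  option X: E = 34.20, α = 19.2, σ_y = 418.0 → σ = 138 MPa, n = 3.03
Smallest n: option R with n = 1.42.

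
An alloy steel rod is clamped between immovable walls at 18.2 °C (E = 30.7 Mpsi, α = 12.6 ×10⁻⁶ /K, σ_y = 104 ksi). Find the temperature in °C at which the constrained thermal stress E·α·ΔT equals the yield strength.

287 °C

E = 30.7 Mpsi = 211.7 GPa.
σ_y = 104 ksi = 717.1 MPa.
E·α·ΔT = 717.1 MPa ⇒ ΔT = 717.1 / (211.7×10³ × 12.6×10⁻⁶) = 268.9 K.
T = 18.2 + 268.9 = 287.1 °C.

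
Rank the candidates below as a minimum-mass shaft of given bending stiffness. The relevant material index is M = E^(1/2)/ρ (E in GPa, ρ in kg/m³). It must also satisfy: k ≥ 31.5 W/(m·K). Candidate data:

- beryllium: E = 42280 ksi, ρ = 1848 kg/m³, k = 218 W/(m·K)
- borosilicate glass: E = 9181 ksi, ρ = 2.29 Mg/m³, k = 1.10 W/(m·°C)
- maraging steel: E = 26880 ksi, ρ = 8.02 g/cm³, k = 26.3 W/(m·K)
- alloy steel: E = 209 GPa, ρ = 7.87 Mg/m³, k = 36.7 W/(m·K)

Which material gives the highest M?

Screen on constraints: k ≥ 31.5 W/(m·K). Survivors: beryllium, alloy steel.
Convert each candidate to consistent units, then evaluate M:
  beryllium: E = 291.5 GPa, ρ = 1848 kg/m³
  alloy steel: E = 209.0 GPa, ρ = 7870 kg/m³
  beryllium: M = 9.24×10⁻³
  alloy steel: M = 1.84×10⁻³
The maximum is for beryllium.

beryllium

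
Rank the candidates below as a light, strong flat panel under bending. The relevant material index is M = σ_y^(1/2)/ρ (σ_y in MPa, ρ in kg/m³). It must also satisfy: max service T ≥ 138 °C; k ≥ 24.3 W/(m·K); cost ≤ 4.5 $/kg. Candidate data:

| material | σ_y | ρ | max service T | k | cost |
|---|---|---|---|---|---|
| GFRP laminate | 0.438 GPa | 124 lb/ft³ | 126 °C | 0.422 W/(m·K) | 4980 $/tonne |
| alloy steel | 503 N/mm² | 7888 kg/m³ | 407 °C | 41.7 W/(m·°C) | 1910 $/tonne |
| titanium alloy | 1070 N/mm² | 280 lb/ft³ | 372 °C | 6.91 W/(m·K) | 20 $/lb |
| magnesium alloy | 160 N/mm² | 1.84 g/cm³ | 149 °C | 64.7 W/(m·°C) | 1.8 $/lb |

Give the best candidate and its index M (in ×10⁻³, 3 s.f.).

magnesium alloy, M = 6.87×10⁻³

Screen on constraints: max service T ≥ 138 °C; k ≥ 24.3 W/(m·K); cost ≤ 4.5 $/kg. Survivors: alloy steel, magnesium alloy.
In SI units:
  alloy steel: σ_y = 503.0 MPa, ρ = 7888 kg/m³
  magnesium alloy: σ_y = 160.0 MPa, ρ = 1840 kg/m³
  magnesium alloy: M = 6.87×10⁻³
  alloy steel: M = 2.84×10⁻³
Highest index: magnesium alloy.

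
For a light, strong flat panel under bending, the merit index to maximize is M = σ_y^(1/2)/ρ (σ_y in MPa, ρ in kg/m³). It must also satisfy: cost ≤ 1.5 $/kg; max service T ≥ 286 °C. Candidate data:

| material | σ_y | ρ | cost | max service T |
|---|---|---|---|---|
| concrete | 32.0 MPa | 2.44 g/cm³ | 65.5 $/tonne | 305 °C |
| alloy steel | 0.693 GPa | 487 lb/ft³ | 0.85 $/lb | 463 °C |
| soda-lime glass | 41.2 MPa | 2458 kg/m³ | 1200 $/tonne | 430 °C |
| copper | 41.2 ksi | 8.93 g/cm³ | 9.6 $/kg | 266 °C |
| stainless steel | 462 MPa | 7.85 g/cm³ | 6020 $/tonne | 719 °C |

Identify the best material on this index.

soda-lime glass

Screen on constraints: cost ≤ 1.5 $/kg; max service T ≥ 286 °C. Survivors: concrete, soda-lime glass.
Putting every candidate on a common basis:
  concrete: σ_y = 32.00 MPa, ρ = 2440 kg/m³
  soda-lime glass: σ_y = 41.20 MPa, ρ = 2458 kg/m³
  soda-lime glass: M = 2.61×10⁻³
  concrete: M = 2.32×10⁻³
Soda-lime glass has the largest M.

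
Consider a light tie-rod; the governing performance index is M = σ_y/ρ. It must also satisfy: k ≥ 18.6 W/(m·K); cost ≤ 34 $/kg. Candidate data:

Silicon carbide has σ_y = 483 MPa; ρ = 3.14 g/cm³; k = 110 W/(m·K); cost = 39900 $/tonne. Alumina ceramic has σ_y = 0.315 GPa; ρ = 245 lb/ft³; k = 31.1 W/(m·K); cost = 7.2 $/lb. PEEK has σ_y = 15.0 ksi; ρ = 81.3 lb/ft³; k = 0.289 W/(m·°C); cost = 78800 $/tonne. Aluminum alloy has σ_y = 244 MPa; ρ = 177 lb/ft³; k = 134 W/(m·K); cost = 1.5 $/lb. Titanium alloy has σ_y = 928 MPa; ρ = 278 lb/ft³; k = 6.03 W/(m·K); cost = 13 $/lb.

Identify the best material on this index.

aluminum alloy

Screen on constraints: k ≥ 18.6 W/(m·K); cost ≤ 34 $/kg. Survivors: alumina ceramic, aluminum alloy.
In SI units:
  alumina ceramic: σ_y = 315.0 MPa, ρ = 3925 kg/m³
  aluminum alloy: σ_y = 244.0 MPa, ρ = 2835 kg/m³
  aluminum alloy: M = 86.1 kN·m/kg
  alumina ceramic: M = 80.3 kN·m/kg
Aluminum alloy has the largest M.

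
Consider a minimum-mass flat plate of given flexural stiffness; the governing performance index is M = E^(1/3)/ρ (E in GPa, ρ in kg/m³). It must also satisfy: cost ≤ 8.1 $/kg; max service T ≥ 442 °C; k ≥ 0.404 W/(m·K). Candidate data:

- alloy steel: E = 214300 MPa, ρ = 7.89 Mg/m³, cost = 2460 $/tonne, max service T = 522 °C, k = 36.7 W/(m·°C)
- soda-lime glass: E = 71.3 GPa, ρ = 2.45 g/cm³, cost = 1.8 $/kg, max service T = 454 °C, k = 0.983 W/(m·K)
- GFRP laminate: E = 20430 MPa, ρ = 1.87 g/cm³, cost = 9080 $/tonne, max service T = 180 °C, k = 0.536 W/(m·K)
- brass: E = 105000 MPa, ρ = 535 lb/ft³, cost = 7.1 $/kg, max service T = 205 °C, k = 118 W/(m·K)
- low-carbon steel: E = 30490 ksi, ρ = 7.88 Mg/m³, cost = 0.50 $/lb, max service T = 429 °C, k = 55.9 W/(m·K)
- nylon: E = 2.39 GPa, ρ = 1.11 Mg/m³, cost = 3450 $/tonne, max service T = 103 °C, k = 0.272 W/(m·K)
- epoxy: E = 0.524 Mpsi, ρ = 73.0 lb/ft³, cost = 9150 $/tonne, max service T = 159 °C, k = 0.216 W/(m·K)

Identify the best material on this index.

soda-lime glass

Screen on constraints: cost ≤ 8.1 $/kg; max service T ≥ 442 °C; k ≥ 0.404 W/(m·K). Survivors: alloy steel, soda-lime glass.
In SI units:
  alloy steel: E = 214.3 GPa, ρ = 7890 kg/m³
  soda-lime glass: E = 71.30 GPa, ρ = 2450 kg/m³
  soda-lime glass: M = 1.69×10⁻³
  alloy steel: M = 0.758×10⁻³
Soda-lime glass ranks first.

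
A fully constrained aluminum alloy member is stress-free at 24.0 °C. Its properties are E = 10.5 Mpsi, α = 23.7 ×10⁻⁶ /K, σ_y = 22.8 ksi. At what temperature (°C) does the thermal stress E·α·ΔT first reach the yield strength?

116 °C

E = 10.5 Mpsi = 72.39 GPa.
σ_y = 22.8 ksi = 157.2 MPa.
E·α·ΔT = 157.2 MPa ⇒ ΔT = 157.2 / (72.39×10³ × 23.7×10⁻⁶) = 91.62 K.
T = 24.0 + 91.62 = 115.6 °C.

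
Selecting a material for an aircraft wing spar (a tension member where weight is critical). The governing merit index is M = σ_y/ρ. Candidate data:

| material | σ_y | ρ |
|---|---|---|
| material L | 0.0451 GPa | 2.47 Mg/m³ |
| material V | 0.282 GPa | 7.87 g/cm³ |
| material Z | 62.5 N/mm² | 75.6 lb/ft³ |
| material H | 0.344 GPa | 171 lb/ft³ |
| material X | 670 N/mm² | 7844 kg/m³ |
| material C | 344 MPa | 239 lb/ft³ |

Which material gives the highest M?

After converting to SI:
  material L: σ_y = 45.10 MPa, ρ = 2470 kg/m³
  material V: σ_y = 282.0 MPa, ρ = 7870 kg/m³
  material Z: σ_y = 62.50 MPa, ρ = 1211 kg/m³
  material H: σ_y = 344.0 MPa, ρ = 2739 kg/m³
  material X: σ_y = 670.0 MPa, ρ = 7844 kg/m³
  material C: σ_y = 344.0 MPa, ρ = 3828 kg/m³
  material H: M = 126 kN·m/kg
  material C: M = 89.9 kN·m/kg
  material X: M = 85.4 kN·m/kg
  material Z: M = 51.6 kN·m/kg
  material V: M = 35.8 kN·m/kg
  material L: M = 18.3 kN·m/kg
The maximum is for material H.

material H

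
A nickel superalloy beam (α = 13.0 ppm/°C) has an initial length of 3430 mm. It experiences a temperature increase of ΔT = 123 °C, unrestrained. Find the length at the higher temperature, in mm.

3435.5 mm

ΔL = α·L₀·ΔT = 13.0×10⁻⁶ × 3430 mm × 123.0 K = 5.48 mm.
L = L₀ + ΔL = 3430 + 5.48 = 3435.5 mm.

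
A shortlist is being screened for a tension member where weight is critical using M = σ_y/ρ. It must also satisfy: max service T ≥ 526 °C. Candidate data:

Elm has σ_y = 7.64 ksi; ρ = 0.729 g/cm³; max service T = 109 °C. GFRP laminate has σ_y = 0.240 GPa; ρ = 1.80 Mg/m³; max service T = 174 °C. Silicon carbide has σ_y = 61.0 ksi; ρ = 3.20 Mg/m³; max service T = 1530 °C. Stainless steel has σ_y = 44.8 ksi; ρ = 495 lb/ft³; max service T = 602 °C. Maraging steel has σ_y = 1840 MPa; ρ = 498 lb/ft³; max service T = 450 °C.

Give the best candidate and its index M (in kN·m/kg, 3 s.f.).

Screen on constraints: max service T ≥ 526 °C. Survivors: silicon carbide, stainless steel.
In SI units:
  silicon carbide: σ_y = 420.6 MPa, ρ = 3200 kg/m³
  stainless steel: σ_y = 308.9 MPa, ρ = 7929 kg/m³
  silicon carbide: M = 131 kN·m/kg
  stainless steel: M = 39.0 kN·m/kg
Highest index: silicon carbide.

silicon carbide, M = 131 kN·m/kg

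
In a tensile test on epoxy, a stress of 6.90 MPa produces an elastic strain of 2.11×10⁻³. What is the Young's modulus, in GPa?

3.27 GPa

E = σ/ε = 6.90 MPa / 2.11×10⁻³ = 3270 MPa = 3.27 GPa.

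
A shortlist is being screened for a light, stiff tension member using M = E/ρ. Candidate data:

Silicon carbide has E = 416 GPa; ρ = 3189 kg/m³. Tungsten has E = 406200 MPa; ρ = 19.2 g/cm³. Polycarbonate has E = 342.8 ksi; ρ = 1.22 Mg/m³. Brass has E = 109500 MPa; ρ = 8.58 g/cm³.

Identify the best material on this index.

After converting to SI:
  silicon carbide: E = 416.0 GPa, ρ = 3189 kg/m³
  tungsten: E = 406.2 GPa, ρ = 19200 kg/m³
  polycarbonate: E = 2.364 GPa, ρ = 1220 kg/m³
  brass: E = 109.5 GPa, ρ = 8580 kg/m³
  silicon carbide: M = 130 MN·m/kg
  tungsten: M = 21.2 MN·m/kg
  brass: M = 12.8 MN·m/kg
  polycarbonate: M = 1.94 MN·m/kg
Silicon carbide ranks first.

silicon carbide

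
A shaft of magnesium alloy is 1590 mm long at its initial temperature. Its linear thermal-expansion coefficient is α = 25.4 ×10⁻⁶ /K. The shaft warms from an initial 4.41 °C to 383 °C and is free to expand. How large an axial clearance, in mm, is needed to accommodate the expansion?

ΔT = 383 − 4.41 = 378.6 K.
ΔL = α·L₀·ΔT = 25.4×10⁻⁶ × 1590 mm × 378.6 K = 15.3 mm.

15.3 mm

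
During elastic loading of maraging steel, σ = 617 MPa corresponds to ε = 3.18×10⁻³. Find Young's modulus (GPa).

E = σ/ε = 617 MPa / 3.18×10⁻³ = 194000 MPa = 194 GPa.

194 GPa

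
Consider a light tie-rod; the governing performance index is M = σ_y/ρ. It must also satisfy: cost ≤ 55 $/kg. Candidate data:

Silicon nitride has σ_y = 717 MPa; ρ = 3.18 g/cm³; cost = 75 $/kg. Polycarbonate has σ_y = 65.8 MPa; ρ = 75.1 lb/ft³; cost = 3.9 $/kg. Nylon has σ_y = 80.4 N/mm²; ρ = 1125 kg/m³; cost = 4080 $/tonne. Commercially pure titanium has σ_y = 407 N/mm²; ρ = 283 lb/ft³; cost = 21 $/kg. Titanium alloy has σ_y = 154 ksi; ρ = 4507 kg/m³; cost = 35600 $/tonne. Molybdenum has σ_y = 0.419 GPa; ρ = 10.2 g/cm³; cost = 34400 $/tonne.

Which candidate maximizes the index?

Screen on constraints: cost ≤ 55 $/kg. Survivors: polycarbonate, nylon, commercially pure titanium, titanium alloy, molybdenum.
After converting to SI:
  polycarbonate: σ_y = 65.80 MPa, ρ = 1203 kg/m³
  nylon: σ_y = 80.40 MPa, ρ = 1125 kg/m³
  commercially pure titanium: σ_y = 407.0 MPa, ρ = 4533 kg/m³
  titanium alloy: σ_y = 1062 MPa, ρ = 4507 kg/m³
  molybdenum: σ_y = 419.0 MPa, ρ = 10200 kg/m³
  titanium alloy: M = 236 kN·m/kg
  commercially pure titanium: M = 89.8 kN·m/kg
  nylon: M = 71.5 kN·m/kg
  polycarbonate: M = 54.7 kN·m/kg
  molybdenum: M = 41.1 kN·m/kg
Titanium alloy has the largest M.

titanium alloy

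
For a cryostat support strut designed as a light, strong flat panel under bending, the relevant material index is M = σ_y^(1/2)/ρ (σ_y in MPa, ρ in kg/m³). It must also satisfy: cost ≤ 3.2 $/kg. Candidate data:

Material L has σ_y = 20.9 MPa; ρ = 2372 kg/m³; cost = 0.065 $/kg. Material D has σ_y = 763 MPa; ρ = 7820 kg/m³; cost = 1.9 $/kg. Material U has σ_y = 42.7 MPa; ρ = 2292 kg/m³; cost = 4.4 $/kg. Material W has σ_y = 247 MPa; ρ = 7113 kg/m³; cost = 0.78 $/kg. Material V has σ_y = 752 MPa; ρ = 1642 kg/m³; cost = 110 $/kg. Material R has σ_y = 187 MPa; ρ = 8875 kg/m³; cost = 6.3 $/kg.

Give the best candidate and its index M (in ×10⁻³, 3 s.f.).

material D, M = 3.53×10⁻³

Screen on constraints: cost ≤ 3.2 $/kg. Survivors: material L, material D, material W.
Computing M directly (units already consistent):
  material D: M = 3.53×10⁻³
  material W: M = 2.21×10⁻³
  material L: M = 1.93×10⁻³
The maximum is for material D.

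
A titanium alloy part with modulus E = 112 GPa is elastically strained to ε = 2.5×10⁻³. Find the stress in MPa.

280 MPa

σ = E·ε = 112000 MPa × 2.5×10⁻³ = 280 MPa.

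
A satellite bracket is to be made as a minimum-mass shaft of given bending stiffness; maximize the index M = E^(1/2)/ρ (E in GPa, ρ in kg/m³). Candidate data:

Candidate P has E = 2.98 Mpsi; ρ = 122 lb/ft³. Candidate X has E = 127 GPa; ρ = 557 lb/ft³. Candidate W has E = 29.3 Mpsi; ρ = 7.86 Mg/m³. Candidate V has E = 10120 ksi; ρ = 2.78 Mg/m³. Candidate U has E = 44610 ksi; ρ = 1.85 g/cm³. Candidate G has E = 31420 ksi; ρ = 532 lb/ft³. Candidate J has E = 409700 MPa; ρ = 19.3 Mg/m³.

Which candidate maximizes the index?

candidate U

Convert each candidate to consistent units, then evaluate M:
  candidate P: E = 20.55 GPa, ρ = 1954 kg/m³
  candidate X: E = 127.0 GPa, ρ = 8922 kg/m³
  candidate W: E = 202.0 GPa, ρ = 7860 kg/m³
  candidate V: E = 69.77 GPa, ρ = 2780 kg/m³
  candidate U: E = 307.6 GPa, ρ = 1850 kg/m³
  candidate G: E = 216.6 GPa, ρ = 8522 kg/m³
  candidate J: E = 409.7 GPa, ρ = 19300 kg/m³
  candidate U: M = 9.48×10⁻³
  candidate V: M = 3.00×10⁻³
  candidate P: M = 2.32×10⁻³
  candidate W: M = 1.81×10⁻³
  candidate G: M = 1.73×10⁻³
  candidate X: M = 1.26×10⁻³
  candidate J: M = 1.05×10⁻³
Highest index: candidate U.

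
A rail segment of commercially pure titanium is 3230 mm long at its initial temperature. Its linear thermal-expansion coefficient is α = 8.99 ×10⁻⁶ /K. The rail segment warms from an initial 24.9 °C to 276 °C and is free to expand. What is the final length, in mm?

ΔT = 276 − 24.9 = 251.1 K.
ΔL = α·L₀·ΔT = 8.99×10⁻⁶ × 3230 mm × 251.1 K = 7.29 mm.
L = L₀ + ΔL = 3230 + 7.29 = 3237.3 mm.

3237.3 mm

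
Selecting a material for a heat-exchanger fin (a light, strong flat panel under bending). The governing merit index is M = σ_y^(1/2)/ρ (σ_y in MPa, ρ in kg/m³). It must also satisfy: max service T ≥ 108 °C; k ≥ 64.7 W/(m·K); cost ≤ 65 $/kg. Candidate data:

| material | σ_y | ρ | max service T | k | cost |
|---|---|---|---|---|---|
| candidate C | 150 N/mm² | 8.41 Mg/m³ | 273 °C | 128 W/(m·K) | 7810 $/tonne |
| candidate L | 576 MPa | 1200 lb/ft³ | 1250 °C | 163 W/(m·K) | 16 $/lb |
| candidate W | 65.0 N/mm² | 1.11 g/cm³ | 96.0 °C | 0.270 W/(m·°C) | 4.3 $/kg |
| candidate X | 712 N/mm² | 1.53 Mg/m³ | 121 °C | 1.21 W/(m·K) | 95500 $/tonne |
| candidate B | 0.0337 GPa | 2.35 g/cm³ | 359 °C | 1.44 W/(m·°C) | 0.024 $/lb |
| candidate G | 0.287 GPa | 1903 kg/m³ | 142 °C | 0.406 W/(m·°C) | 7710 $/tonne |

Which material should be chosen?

candidate C

Screen on constraints: max service T ≥ 108 °C; k ≥ 64.7 W/(m·K); cost ≤ 65 $/kg. Survivors: candidate C, candidate L.
In SI units:
  candidate C: σ_y = 150.0 MPa, ρ = 8410 kg/m³
  candidate L: σ_y = 576.0 MPa, ρ = 19220 kg/m³
  candidate C: M = 1.46×10⁻³
  candidate L: M = 1.25×10⁻³
The maximum is for candidate C.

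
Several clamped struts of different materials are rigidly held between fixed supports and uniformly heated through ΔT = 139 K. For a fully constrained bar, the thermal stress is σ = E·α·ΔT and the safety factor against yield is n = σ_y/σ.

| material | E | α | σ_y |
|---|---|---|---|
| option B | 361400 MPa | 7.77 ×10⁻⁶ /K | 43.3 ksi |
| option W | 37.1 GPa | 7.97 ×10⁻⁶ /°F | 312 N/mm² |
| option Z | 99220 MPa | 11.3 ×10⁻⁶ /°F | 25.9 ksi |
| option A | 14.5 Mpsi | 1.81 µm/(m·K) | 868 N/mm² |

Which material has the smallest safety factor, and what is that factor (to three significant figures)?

option Z, n = 0.637

In consistent units (E in GPa, α in ×10⁻⁶/K, σ_y in MPa):
  option B: E = 361.4, α = 7.77, σ_y = 298.5 → σ = 390 MPa, n = 0.765
  option W: E = 37.10, α = 14.3, σ_y = 312.0 → σ = 74.0 MPa, n = 4.22
  option Z: E = 99.22, α = 20.3, σ_y = 178.6 → σ = 281 MPa, n = 0.637
  option A: E = 99.97, α = 1.81, σ_y = 868.0 → σ = 25.2 MPa, n = 34.5
Option Z has the lowest safety factor, n = 0.637.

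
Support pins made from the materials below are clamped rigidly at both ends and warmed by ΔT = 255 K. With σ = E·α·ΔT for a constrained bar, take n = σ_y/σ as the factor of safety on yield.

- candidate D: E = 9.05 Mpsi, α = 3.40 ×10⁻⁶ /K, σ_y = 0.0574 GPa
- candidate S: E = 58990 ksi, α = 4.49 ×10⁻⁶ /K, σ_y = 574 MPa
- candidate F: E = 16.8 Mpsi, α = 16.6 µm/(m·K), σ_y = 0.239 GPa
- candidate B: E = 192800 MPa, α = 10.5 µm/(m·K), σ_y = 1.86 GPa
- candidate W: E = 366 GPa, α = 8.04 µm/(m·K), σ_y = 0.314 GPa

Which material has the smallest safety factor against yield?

candidate W

In consistent units (E in GPa, α in ×10⁻⁶/K, σ_y in MPa):
  candidate D: E = 62.40, α = 3.40, σ_y = 57.40 → σ = 54.1 MPa, n = 1.06
  candidate S: E = 406.7, α = 4.49, σ_y = 574.0 → σ = 466 MPa, n = 1.23
  candidate F: E = 115.8, α = 16.6, σ_y = 239.0 → σ = 490 MPa, n = 0.487
  candidate B: E = 192.8, α = 10.5, σ_y = 1860 → σ = 516 MPa, n = 3.60
  candidate W: E = 366.0, α = 8.04, σ_y = 314.0 → σ = 750 MPa, n = 0.418
Smallest n: candidate W with n = 0.418.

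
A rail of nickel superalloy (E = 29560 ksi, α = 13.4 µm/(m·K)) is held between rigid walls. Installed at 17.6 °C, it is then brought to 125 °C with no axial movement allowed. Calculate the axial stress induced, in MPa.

E = 29560 ksi = 203.8 GPa.
ΔT = 107.4 K. Constrained thermal stress σ = E·α·ΔT = 203.8×10³ MPa × 13.4×10⁻⁶ × 107.4 = 293 MPa (compressive).

293 MPa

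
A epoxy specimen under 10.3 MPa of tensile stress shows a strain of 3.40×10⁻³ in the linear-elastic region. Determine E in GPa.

E = σ/ε = 10.3 MPa / 3.40×10⁻³ = 3029 MPa = 3.03 GPa.

3.03 GPa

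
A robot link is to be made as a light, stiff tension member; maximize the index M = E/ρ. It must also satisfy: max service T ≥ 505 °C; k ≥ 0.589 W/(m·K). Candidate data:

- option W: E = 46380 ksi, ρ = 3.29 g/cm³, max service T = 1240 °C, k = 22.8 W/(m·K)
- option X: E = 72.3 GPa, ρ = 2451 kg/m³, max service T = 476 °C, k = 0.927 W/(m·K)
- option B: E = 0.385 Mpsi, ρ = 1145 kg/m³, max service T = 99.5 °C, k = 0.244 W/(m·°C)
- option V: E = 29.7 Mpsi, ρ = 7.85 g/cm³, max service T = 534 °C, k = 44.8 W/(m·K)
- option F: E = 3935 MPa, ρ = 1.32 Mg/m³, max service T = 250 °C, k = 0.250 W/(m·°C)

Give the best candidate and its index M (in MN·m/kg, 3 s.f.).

option W, M = 97.2 MN·m/kg

Screen on constraints: max service T ≥ 505 °C; k ≥ 0.589 W/(m·K). Survivors: option W, option V.
Putting every candidate on a common basis:
  option W: E = 319.8 GPa, ρ = 3290 kg/m³
  option V: E = 204.8 GPa, ρ = 7850 kg/m³
  option W: M = 97.2 MN·m/kg
  option V: M = 26.1 MN·m/kg
Option W ranks first.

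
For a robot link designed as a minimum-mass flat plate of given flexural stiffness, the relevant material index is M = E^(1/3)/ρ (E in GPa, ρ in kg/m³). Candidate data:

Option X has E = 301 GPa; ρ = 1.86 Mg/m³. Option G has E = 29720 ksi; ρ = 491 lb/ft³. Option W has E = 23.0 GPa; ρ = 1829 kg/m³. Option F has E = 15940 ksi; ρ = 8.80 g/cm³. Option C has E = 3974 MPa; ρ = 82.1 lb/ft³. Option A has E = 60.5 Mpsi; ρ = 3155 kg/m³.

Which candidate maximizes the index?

Putting every candidate on a common basis:
  option X: E = 301.0 GPa, ρ = 1860 kg/m³
  option G: E = 204.9 GPa, ρ = 7865 kg/m³
  option W: E = 23.00 GPa, ρ = 1829 kg/m³
  option F: E = 109.9 GPa, ρ = 8800 kg/m³
  option C: E = 3.974 GPa, ρ = 1315 kg/m³
  option A: E = 417.1 GPa, ρ = 3155 kg/m³
  option X: M = 3.60×10⁻³
  option A: M = 2.37×10⁻³
  option W: M = 1.55×10⁻³
  option C: M = 1.20×10⁻³
  option G: M = 0.750×10⁻³
  option F: M = 0.544×10⁻³
Highest index: option X.

option X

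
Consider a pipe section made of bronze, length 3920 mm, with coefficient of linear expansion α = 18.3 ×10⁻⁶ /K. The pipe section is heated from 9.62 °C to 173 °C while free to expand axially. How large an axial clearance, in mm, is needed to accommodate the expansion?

11.7 mm

ΔT = 173 − 9.62 = 163.4 K.
ΔL = α·L₀·ΔT = 18.3×10⁻⁶ × 3920 mm × 163.4 K = 11.7 mm.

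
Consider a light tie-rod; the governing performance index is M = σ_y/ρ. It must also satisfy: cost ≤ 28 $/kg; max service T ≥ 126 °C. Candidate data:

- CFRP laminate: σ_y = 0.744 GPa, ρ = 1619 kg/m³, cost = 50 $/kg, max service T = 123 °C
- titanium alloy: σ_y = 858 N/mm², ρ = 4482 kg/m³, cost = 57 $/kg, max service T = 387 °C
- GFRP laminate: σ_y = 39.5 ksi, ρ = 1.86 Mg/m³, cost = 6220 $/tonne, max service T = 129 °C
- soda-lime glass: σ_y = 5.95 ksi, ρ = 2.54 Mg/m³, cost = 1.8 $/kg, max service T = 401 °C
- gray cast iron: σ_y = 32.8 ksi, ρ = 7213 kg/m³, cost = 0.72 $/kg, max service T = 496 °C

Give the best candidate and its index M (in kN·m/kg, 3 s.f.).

Screen on constraints: cost ≤ 28 $/kg; max service T ≥ 126 °C. Survivors: GFRP laminate, soda-lime glass, gray cast iron.
Convert each candidate to consistent units, then evaluate M:
  GFRP laminate: σ_y = 272.3 MPa, ρ = 1860 kg/m³
  soda-lime glass: σ_y = 41.02 MPa, ρ = 2540 kg/m³
  gray cast iron: σ_y = 226.1 MPa, ρ = 7213 kg/m³
  GFRP laminate: M = 146 kN·m/kg
  gray cast iron: M = 31.4 kN·m/kg
  soda-lime glass: M = 16.2 kN·m/kg
GFRP laminate ranks first.

GFRP laminate, M = 146 kN·m/kg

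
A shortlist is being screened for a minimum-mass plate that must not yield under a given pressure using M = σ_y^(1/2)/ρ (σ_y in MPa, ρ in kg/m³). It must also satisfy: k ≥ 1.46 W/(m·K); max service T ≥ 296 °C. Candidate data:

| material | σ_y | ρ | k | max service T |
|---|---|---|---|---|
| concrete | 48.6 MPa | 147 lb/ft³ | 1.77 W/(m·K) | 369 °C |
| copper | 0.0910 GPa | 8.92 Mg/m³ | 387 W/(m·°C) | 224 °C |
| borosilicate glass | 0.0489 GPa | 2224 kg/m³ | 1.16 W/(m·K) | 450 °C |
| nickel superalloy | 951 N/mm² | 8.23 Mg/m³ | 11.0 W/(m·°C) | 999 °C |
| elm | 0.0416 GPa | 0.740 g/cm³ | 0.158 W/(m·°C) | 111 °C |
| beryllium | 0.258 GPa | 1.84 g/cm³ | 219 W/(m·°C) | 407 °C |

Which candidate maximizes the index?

Screen on constraints: k ≥ 1.46 W/(m·K); max service T ≥ 296 °C. Survivors: concrete, nickel superalloy, beryllium.
After converting to SI:
  concrete: σ_y = 48.60 MPa, ρ = 2355 kg/m³
  nickel superalloy: σ_y = 951.0 MPa, ρ = 8230 kg/m³
  beryllium: σ_y = 258.0 MPa, ρ = 1840 kg/m³
  beryllium: M = 8.73×10⁻³
  nickel superalloy: M = 3.75×10⁻³
  concrete: M = 2.96×10⁻³
Highest index: beryllium.

beryllium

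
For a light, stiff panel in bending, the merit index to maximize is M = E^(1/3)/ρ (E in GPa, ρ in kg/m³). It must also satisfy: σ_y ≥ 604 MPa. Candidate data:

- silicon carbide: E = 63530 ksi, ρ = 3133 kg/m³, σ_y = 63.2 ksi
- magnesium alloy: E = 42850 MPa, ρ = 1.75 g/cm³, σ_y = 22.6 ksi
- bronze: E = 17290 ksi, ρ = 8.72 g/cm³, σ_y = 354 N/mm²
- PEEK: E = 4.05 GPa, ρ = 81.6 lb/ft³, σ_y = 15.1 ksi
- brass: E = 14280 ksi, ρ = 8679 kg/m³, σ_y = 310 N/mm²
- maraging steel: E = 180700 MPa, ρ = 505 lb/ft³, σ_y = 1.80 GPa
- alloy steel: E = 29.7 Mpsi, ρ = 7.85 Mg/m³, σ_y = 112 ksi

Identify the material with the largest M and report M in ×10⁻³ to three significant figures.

Screen on constraints: σ_y ≥ 604 MPa. Survivors: maraging steel, alloy steel.
In SI units:
  maraging steel: E = 180.7 GPa, ρ = 8089 kg/m³
  alloy steel: E = 204.8 GPa, ρ = 7850 kg/m³
  alloy steel: M = 0.751×10⁻³
  maraging steel: M = 0.699×10⁻³
Alloy steel ranks first.

alloy steel, M = 0.751×10⁻³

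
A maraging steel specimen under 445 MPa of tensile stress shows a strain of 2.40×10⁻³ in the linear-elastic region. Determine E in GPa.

185 GPa

E = σ/ε = 445 MPa / 2.40×10⁻³ = 185400 MPa = 185 GPa.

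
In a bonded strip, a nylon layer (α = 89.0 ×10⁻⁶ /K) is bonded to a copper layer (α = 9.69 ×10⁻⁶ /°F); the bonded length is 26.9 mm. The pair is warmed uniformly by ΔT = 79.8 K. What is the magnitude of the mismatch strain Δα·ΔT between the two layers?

copper: α = 9.69×10⁻⁶/°F × 9/5 = 17.4×10⁻⁶/K.
Δα = |89.0 − 17.4|×10⁻⁶/K = 71.6×10⁻⁶/K.
Mismatch strain = Δα·ΔT = 71.6×10⁻⁶ × 79.8 = 5.71×10⁻³.

5.71×10⁻³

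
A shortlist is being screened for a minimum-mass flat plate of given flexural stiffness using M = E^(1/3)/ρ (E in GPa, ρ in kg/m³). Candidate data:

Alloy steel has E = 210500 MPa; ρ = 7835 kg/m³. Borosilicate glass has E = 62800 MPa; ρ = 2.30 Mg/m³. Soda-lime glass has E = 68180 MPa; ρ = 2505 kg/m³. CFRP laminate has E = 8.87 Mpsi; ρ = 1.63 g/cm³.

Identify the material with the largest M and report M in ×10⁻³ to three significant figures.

CFRP laminate, M = 2.42×10⁻³

Convert each candidate to consistent units, then evaluate M:
  alloy steel: E = 210.5 GPa, ρ = 7835 kg/m³
  borosilicate glass: E = 62.80 GPa, ρ = 2300 kg/m³
  soda-lime glass: E = 68.18 GPa, ρ = 2505 kg/m³
  CFRP laminate: E = 61.16 GPa, ρ = 1630 kg/m³
  CFRP laminate: M = 2.42×10⁻³
  borosilicate glass: M = 1.73×10⁻³
  soda-lime glass: M = 1.63×10⁻³
  alloy steel: M = 0.759×10⁻³
CFRP laminate ranks first.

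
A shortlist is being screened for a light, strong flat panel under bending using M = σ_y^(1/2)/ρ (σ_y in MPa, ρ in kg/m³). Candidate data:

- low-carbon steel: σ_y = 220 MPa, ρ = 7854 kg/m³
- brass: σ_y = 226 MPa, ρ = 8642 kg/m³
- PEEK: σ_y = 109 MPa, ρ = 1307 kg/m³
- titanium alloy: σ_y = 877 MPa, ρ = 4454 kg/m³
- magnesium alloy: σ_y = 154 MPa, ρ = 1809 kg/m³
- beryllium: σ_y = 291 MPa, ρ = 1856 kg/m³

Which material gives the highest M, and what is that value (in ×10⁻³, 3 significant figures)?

Evaluate M for each candidate:
  beryllium: M = 9.19×10⁻³
  PEEK: M = 7.99×10⁻³
  magnesium alloy: M = 6.86×10⁻³
  titanium alloy: M = 6.65×10⁻³
  low-carbon steel: M = 1.89×10⁻³
  brass: M = 1.74×10⁻³
Highest index: beryllium.

beryllium, M = 9.19×10⁻³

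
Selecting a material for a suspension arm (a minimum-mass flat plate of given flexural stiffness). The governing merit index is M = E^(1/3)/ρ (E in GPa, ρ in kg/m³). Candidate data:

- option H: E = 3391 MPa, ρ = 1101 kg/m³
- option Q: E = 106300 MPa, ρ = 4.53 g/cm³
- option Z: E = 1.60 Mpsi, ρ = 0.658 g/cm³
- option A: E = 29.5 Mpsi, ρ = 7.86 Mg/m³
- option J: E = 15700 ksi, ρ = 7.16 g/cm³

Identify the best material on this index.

option Z

Normalizing units and computing the index:
  option H: E = 3.391 GPa, ρ = 1101 kg/m³
  option Q: E = 106.3 GPa, ρ = 4530 kg/m³
  option Z: E = 11.03 GPa, ρ = 658.0 kg/m³
  option A: E = 203.4 GPa, ρ = 7860 kg/m³
  option J: E = 108.2 GPa, ρ = 7160 kg/m³
  option Z: M = 3.38×10⁻³
  option H: M = 1.36×10⁻³
  option Q: M = 1.05×10⁻³
  option A: M = 0.748×10⁻³
  option J: M = 0.666×10⁻³
Option Z ranks first.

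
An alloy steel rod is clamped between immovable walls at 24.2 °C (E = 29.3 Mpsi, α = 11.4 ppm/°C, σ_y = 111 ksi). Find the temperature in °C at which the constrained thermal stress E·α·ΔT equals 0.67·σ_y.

247 °C

E = 29.3 Mpsi = 202.0 GPa.
σ_y = 111 ksi = 765.3 MPa.
E·α·ΔT = 512.8 MPa ⇒ ΔT = 512.8 / (202.0×10³ × 11.4×10⁻⁶) = 222.7 K.
T = 24.2 + 222.7 = 246.9 °C.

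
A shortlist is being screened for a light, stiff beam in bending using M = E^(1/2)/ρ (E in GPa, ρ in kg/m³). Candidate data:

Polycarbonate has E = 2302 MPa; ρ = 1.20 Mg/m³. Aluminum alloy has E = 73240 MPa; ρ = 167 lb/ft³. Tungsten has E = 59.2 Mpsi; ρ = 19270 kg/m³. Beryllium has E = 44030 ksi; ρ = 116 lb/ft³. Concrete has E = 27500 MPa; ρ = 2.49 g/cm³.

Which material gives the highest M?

beryllium

Convert each candidate to consistent units, then evaluate M:
  polycarbonate: E = 2.302 GPa, ρ = 1200 kg/m³
  aluminum alloy: E = 73.24 GPa, ρ = 2675 kg/m³
  tungsten: E = 408.2 GPa, ρ = 19270 kg/m³
  beryllium: E = 303.6 GPa, ρ = 1858 kg/m³
  concrete: E = 27.50 GPa, ρ = 2490 kg/m³
  beryllium: M = 9.38×10⁻³
  aluminum alloy: M = 3.20×10⁻³
  concrete: M = 2.11×10⁻³
  polycarbonate: M = 1.26×10⁻³
  tungsten: M = 1.05×10⁻³
Beryllium has the largest M.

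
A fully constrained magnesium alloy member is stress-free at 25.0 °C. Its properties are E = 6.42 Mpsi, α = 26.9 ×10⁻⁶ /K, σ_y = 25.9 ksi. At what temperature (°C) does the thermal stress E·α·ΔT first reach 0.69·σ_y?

128 °C

E = 6.42 Mpsi = 44.26 GPa.
σ_y = 25.9 ksi = 178.6 MPa.
E·α·ΔT = 123.2 MPa ⇒ ΔT = 123.2 / (44.26×10³ × 26.9×10⁻⁶) = 103.5 K.
T = 25.0 + 103.5 = 128.5 °C.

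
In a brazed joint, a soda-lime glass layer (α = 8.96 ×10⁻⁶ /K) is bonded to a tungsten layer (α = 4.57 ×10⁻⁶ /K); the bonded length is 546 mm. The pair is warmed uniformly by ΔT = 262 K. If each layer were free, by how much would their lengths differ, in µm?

Δα = |8.96 − 4.57|×10⁻⁶/K = 4.39×10⁻⁶/K.
ΔL_mismatch = Δα·L·ΔT = 4.39×10⁻⁶ × 546.0 mm × 262.0 K = 628 µm.

628 µm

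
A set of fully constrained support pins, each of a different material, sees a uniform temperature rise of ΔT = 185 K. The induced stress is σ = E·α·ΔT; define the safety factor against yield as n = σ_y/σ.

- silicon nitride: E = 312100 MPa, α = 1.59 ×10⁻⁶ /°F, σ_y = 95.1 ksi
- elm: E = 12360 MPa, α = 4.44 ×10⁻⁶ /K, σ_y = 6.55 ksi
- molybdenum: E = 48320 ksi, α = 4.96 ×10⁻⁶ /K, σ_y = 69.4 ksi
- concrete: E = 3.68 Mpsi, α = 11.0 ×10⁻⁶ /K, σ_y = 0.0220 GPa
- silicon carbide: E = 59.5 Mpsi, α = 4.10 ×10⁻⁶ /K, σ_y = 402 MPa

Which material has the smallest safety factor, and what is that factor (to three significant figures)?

In consistent units (E in GPa, α in ×10⁻⁶/K, σ_y in MPa):
  silicon nitride: E = 312.1, α = 2.86, σ_y = 655.7 → σ = 165 MPa, n = 3.97
  elm: E = 12.36, α = 4.44, σ_y = 45.16 → σ = 10.2 MPa, n = 4.45
  molybdenum: E = 333.2, α = 4.96, σ_y = 478.5 → σ = 306 MPa, n = 1.57
  concrete: E = 25.37, α = 11.0, σ_y = 22.00 → σ = 51.6 MPa, n = 0.426
  silicon carbide: E = 410.2, α = 4.10, σ_y = 402.0 → σ = 311 MPa, n = 1.29
Concrete has the lowest safety factor, n = 0.426.

concrete, n = 0.426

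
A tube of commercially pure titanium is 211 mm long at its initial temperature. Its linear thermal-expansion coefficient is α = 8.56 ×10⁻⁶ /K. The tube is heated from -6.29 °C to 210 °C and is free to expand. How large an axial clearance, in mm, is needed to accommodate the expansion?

ΔT = 210 − (-6.29) = 216.3 K.
ΔL = α·L₀·ΔT = 8.56×10⁻⁶ × 211 mm × 216.3 K = 0.391 mm.

0.391 mm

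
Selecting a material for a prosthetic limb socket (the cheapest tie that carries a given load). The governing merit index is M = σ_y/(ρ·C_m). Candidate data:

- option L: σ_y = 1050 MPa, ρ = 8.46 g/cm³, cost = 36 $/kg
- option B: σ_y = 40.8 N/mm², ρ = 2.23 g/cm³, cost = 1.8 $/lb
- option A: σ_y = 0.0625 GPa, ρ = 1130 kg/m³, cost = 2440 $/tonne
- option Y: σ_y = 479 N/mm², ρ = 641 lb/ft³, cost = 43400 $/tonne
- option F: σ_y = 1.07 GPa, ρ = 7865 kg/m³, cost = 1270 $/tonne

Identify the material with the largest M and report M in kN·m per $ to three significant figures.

option F, M = 107 kN·m per $

Putting every candidate on a common basis:
  option L: σ_y = 1050 MPa, ρ = 8460 kg/m³, cost = 36.00 $/kg
  option B: σ_y = 40.80 MPa, ρ = 2230 kg/m³, cost = 3.968 $/kg
  option A: σ_y = 62.50 MPa, ρ = 1130 kg/m³, cost = 2.440 $/kg
  option Y: σ_y = 479.0 MPa, ρ = 10270 kg/m³, cost = 43.40 $/kg
  option F: σ_y = 1070 MPa, ρ = 7865 kg/m³, cost = 1.270 $/kg
  option F: M = 107 kN·m per $
  option A: M = 22.7 kN·m per $
  option B: M = 4.61 kN·m per $
  option L: M = 3.45 kN·m per $
  option Y: M = 1.07 kN·m per $
Option F ranks first.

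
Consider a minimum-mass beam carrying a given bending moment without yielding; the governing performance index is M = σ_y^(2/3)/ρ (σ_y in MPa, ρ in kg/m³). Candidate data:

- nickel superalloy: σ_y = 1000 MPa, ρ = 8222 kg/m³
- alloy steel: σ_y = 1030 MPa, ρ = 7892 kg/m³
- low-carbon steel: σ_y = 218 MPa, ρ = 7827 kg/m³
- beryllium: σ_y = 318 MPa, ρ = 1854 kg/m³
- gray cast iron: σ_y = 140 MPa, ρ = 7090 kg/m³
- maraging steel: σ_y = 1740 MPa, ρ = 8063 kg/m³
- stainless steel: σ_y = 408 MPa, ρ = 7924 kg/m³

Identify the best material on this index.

Per-candidate index values:
  beryllium: M = 25.1×10⁻³
  maraging steel: M = 17.9×10⁻³
  alloy steel: M = 12.9×10⁻³
  nickel superalloy: M = 12.2×10⁻³
  stainless steel: M = 6.94×10⁻³
  low-carbon steel: M = 4.63×10⁻³
  gray cast iron: M = 3.80×10⁻³
Beryllium ranks first.

beryllium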